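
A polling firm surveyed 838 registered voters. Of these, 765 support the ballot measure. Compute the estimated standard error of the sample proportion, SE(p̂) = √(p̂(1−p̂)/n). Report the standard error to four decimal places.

The sample proportion is 765/838 = 0.91289.
p̂(1−p̂) = 0.91289·0.08711 = 0.079522.
SE = √(0.079522/838) = 0.0097.

SE = 0.0097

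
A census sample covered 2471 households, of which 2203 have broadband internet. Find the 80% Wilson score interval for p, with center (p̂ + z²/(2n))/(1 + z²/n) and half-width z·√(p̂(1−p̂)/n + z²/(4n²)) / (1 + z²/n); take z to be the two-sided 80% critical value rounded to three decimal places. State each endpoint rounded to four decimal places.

(0.8833, 0.8993)

p̂ = 2203/2471 = 0.89154; z = 1.282, so z² = 1.643524.
Denominator 1 + z²/n = 1 + 1.643524/2471 = 1.000665.
Adjusted center: (0.89154 + z²/(2n))/1.000665 = 0.89128.
Radicand: p̂(1−p̂)/n + z²/(4n²) = 0.000039132 + 0.000000067 = 0.000039199.
Half-width = 1.282·√0.000039199/1.000665 = 0.00802.
So the interval runs from 0.8833 to 0.8993.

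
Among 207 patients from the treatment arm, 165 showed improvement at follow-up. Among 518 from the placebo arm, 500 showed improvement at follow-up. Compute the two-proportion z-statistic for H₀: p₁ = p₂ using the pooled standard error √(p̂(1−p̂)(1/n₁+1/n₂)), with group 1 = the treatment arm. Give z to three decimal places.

Sample proportions: p̂₁ = 165/207 = 0.79710 and p̂₂ = 500/518 = 0.96525.
Pooling: p̂ = 665/725 = 0.91724.
SE = √[p̂(1−p̂)(1/n₁+1/n₂)] = √[0.91724·0.08276·(1/207+1/518)] ≈ 0.022655.
z = (p̂₁ − p̂₂)/SE = (0.79710 − 0.96525)/0.022655 = -0.16815/0.022655 = -7.422.

z = -7.422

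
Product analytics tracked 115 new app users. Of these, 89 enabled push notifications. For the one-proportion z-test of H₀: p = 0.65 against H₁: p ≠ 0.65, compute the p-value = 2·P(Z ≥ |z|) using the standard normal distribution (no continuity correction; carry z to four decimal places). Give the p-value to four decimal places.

p-value = 0.0053

The sample proportion is 89/115 = 0.77391.
Null standard error: √(0.65·0.35/115) = √0.001978261 = 0.044478.
Test statistic (full precision, shown to 4 dp): z = (89/115 − 0.65)/SE₀ ≈ 2.7860.
p-value = 2·P(Z ≥ |z|) with z = 2.7860 → 0.0053.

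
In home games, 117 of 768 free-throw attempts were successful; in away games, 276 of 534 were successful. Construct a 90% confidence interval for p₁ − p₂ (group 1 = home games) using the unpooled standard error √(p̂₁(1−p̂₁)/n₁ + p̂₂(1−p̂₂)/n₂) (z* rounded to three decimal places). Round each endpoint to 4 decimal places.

p̂₁ = 117/768 = 0.15234, p̂₂ = 276/534 = 0.51685; p̂₁ − p̂₂ = -0.36451.
SE = √(0.000168145 + 0.000467633) = √0.000635778 = 0.025215.
The 90% critical value is z* = 1.645. Margin = 1.645·0.025215 = 0.04148.
CI: -0.36451 ± 0.04148 = (-0.4060, -0.3230).

(-0.4060, -0.3230)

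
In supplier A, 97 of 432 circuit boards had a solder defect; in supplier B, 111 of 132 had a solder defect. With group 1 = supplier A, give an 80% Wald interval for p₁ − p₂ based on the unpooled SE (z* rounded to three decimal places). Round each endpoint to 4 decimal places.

p̂₁ = 97/432 = 0.22454, p̂₂ = 111/132 = 0.84091; p̂₁ − p̂₂ = -0.61637.
Unpooled SE = √(p̂₁(1−p̂₁)/n₁ + p̂₂(1−p̂₂)/n₂) = √(0.000403056 + 0.001013492) = 0.037637.
For 80% confidence, z* = 1.282. Margin = 1.282·0.037637 = 0.04825.
So the interval runs from -0.6646 to -0.5681.

(-0.6646, -0.5681)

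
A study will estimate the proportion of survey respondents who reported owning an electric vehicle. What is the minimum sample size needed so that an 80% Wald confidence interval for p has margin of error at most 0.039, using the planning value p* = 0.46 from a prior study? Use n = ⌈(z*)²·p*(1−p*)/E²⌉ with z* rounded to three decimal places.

For 80% confidence, z* = 1.282.
p*(1−p*) = 0.2484.
(z*)²·p*(1−p*)/E² = 1.643524·0.2484/0.001521 = 268.410.
⌈268.410⌉ = 269.

n = 269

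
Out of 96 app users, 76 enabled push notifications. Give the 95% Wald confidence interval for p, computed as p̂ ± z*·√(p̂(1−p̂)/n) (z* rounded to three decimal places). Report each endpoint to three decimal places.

Sample proportion p̂ = 76/96 = 0.79167.
SE = √(p̂(1−p̂)/n) = √(0.164931/96) = 0.041449.
For 95% confidence, z* = 1.960.
Margin = 1.960·0.041449 = 0.08124.
CI: 0.79167 ± 0.08124 = (0.710, 0.873).

(0.710, 0.873)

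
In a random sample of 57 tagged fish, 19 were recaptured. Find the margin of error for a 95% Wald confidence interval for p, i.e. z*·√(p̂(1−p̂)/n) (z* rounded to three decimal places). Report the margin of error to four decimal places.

Sample proportion p̂ = 19/57 = 0.33333.
Standard error of p̂: √(0.222222/57) = √0.003898635 = 0.062439.
For 95% confidence, z* = 1.960.
Margin of error = z*·SE = 1.960 × 0.062439 = 0.1224.

ME = 0.1224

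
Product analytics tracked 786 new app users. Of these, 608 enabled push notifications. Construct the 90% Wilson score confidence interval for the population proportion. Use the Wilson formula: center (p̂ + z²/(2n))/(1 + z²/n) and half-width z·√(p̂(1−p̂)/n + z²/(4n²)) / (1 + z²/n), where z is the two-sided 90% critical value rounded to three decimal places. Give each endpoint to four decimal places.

(0.7481, 0.7971)

Here p̂ = 608/786 = 0.77354 and z = 1.645 (z² = 2.706025).
1 + z²/n = 1.003443.
Center = (0.77354 + 0.001721)/1.003443 = 0.77260.
Radicand: p̂(1−p̂)/n + z²/(4n²) = 0.000222872 + 0.000001095 = 0.000223967.
Half-width = 1.645·√0.000223967/1.003443 = 0.02453.
CI: 0.77260 ± 0.02453 = (0.7481, 0.7971).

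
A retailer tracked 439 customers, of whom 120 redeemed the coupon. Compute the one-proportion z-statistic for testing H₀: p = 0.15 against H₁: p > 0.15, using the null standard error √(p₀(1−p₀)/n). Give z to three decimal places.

p̂ = 120/439 = 0.27335.
SE₀ = √(0.15·0.85/439) = 0.017042.
z = (p̂ − p₀)/SE = (0.27335 − 0.15)/0.017042 = 7.238.

z = 7.238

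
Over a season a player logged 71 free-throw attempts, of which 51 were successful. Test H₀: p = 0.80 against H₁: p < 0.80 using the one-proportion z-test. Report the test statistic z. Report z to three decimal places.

z = -1.721

Sample proportion p̂ = 51/71 = 0.71831.
SE₀ = √(0.80·0.20/71) = 0.047471.
Test statistic: z = -0.08169/0.047471 = -1.721.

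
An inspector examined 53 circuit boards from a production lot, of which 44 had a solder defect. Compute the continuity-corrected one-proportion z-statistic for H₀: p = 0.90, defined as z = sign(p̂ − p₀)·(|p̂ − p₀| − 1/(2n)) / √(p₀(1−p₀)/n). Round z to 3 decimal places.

z = -1.465

p̂ = 44/53 = 0.83019. p̂ − p₀ = -0.069811.
1/(2n) = 0.009434.
Corrected numerator: |-0.069811| − 0.009434 = 0.060377.
Under H₀, SE = √(p₀(1−p₀)/n) = √(0.90·0.10/53) = √0.001698113 = 0.041208.
z = −0.060377/0.041208 = -1.465.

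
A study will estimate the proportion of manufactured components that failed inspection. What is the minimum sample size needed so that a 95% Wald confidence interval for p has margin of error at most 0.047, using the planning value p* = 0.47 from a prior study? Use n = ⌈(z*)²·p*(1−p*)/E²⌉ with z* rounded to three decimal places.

The 95% critical value is z* = 1.960.
p*(1−p*) = 0.2491.
Required n before rounding: 3.841600 × 0.2491 / 0.047² = 433.202.
Rounding up, n = 434.

n = 434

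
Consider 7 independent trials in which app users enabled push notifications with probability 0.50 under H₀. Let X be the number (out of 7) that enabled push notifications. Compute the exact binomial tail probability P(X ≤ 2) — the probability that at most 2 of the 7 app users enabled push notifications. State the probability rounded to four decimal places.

X is binomial with n = 7 and p = 0.50.
P(X ≤ 2) = C(7,0)·0.50^0·0.50^7 + C(7,1)·0.50^1·0.50^6 + C(7,2)·0.50^2·0.50^5.
= 0.007812 + 0.054688 + 0.164062 = 0.2266.

P = 0.2266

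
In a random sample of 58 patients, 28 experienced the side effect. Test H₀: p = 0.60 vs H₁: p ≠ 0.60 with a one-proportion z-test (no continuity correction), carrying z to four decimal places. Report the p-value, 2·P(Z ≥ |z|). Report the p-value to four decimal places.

The sample proportion is 28/58 = 0.48276.
SE₀ = √(0.60·0.40/58) = 0.064327.
Test statistic (full precision, shown to 4 dp): z = (28/58 − 0.60)/SE₀ ≈ -1.8226.
From the standard normal, 2·P(Z ≥ |z|) = 0.0684.

p-value = 0.0684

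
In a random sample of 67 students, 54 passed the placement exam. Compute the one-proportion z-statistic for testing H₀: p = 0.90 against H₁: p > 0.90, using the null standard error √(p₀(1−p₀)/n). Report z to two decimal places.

z = -2.57

Sample proportion p̂ = 54/67 = 0.80597.
SE₀ = √(0.90·0.10/67) = 0.036651.
Test statistic: z = -0.09403/0.036651 = -2.57.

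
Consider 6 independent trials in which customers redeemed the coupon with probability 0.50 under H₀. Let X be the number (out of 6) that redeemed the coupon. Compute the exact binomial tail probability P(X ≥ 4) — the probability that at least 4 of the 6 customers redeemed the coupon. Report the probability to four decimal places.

P = 0.3438

X is binomial with n = 6 and p = 0.50.
P(X ≥ 4) = C(6,4)·0.50^4·0.50^2 + C(6,5)·0.50^5·0.50^1 + C(6,6)·0.50^6·0.50^0.
= 0.234375 + 0.093750 + 0.015625 = 0.3438.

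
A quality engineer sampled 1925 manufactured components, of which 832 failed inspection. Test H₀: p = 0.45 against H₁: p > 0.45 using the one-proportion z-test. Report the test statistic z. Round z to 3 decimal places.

Sample proportion p̂ = 832/1925 = 0.43221.
SE₀ = √(0.45·0.55/1925) = 0.011339.
z = (0.43221 − 0.45)/0.011339 = -0.01779/0.011339 = -1.569.

z = -1.569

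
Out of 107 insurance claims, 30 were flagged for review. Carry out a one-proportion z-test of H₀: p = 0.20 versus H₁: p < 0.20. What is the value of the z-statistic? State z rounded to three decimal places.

Sample proportion p̂ = 30/107 = 0.28037.
Null standard error: √(0.20·0.80/107) = √0.001495327 = 0.038669.
Test statistic: z = 0.08037/0.038669 = 2.078.

z = 2.078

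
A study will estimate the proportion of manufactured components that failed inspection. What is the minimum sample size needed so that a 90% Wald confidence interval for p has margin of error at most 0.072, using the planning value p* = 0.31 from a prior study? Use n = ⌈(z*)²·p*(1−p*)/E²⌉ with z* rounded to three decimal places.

n = 112

The 90% critical value is z* = 1.645.
p*(1−p*) = 0.2139.
Required n before rounding: 2.706025 × 0.2139 / 0.072² = 111.655.
Rounding up, n = 112.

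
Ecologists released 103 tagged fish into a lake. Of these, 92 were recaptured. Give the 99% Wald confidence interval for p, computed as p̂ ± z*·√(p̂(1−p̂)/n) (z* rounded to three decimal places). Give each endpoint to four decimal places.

p̂ = 92/103 = 0.89320.
Standard error of p̂: √(0.095391/103) = √0.000926123 = 0.030432.
The 99% critical value is z* = 2.576.
Margin of error: 2.576 × 0.030432 = 0.07839.
CI: 0.89320 ± 0.07839 = (0.8148, 0.9716).

(0.8148, 0.9716)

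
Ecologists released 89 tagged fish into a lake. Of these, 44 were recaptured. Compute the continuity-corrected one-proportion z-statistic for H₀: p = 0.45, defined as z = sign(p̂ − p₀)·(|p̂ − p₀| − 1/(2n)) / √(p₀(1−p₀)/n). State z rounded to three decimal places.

z = 0.735

With x = 44 successes in n = 89, p̂ = 0.49438. p̂ − p₀ = 0.044382.
Continuity correction 1/(2n) = 1/178 = 0.005618.
Corrected numerator: |0.044382| − 0.005618 = 0.038764.
Under H₀, SE = √(p₀(1−p₀)/n) = √(0.45·0.55/89) = √0.002780899 = 0.052734.
z = +0.038764/0.052734 = 0.735.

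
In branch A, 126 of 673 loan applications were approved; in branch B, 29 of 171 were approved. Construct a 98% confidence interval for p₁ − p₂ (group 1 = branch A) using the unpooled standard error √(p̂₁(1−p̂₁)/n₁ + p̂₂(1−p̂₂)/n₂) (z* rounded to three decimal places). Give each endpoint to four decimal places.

p̂₁ = 126/673 = 0.18722, p̂₂ = 29/171 = 0.16959; p̂₁ − p̂₂ = 0.01763.
Unpooled SE = √(p̂₁(1−p̂₁)/n₁ + p̂₂(1−p̂₂)/n₂) = √(0.000226106 + 0.000823565) = 0.032399.
The 98% critical value is z* = 2.326. Margin of error = 0.07536.
Interval: 0.01763 ± 0.07536 → (-0.0577, 0.0930).

(-0.0577, 0.0930)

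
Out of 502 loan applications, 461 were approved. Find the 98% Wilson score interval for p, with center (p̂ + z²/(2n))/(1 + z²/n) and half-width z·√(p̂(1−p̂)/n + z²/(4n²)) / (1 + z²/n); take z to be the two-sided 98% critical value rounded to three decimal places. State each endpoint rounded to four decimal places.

p̂ = 461/502 = 0.91833; z = 2.326, so z² = 5.410276.
1 + z²/n = 1.010777.
Center = (0.91833 + 0.005389)/1.010777 = 0.91387.
Radicand: p̂(1−p̂)/n + z²/(4n²) = 0.000149408 + 0.000005367 = 0.000154775.
Half-width = 2.326·√0.000154775/1.010777 = 0.02863.
CI: 0.91387 ± 0.02863 = (0.8852, 0.9425).

(0.8852, 0.9425)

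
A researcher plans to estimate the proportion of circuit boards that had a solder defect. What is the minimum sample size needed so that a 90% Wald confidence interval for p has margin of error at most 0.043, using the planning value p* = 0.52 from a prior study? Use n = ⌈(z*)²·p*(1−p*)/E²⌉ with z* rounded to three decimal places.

z* = 1.645 at the 90% level.
p*(1−p*) = 0.52·0.48 = 0.2496.
Required n before rounding: 2.706025 × 0.2496 / 0.043² = 365.291.
Rounding up, n = 366.

n = 366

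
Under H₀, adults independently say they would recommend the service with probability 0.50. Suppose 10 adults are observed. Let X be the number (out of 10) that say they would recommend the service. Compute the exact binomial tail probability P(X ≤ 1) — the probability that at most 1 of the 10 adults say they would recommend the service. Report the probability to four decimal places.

P = 0.0107

X ~ Binomial(n=10, p=0.50).
P(X ≤ 1) = C(10,0)·0.50^0·0.50^10 + C(10,1)·0.50^1·0.50^9.
= 0.000977 + 0.009766 = 0.0107.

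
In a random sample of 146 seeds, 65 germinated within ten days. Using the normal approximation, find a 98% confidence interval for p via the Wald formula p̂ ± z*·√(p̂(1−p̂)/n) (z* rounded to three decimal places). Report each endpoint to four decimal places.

(0.3495, 0.5409)

p̂ = 65/146 = 0.44521.
SE(p̂) = √(0.44521·0.55479/146) = 0.041131.
z* = 2.326 at the 98% level.
Margin of error: 2.326 × 0.041131 = 0.09567.
Interval: 0.44521 ± 0.09567 → (0.3495, 0.5409).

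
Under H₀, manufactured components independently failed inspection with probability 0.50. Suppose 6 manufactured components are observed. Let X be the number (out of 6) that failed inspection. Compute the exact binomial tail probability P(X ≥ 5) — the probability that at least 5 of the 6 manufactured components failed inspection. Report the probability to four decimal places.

X ~ Binomial(n=6, p=0.50).
P(X ≥ 5) = C(6,5)·0.50^5·0.50^1 + C(6,6)·0.50^6·0.50^0.
= 0.093750 + 0.015625 = 0.1094.

P = 0.1094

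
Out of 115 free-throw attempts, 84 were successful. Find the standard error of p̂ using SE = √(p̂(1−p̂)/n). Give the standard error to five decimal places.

SE = 0.04138

Sample proportion p̂ = 84/115 = 0.73043.
p̂(1−p̂) = 0.73043·0.26957 = 0.196902.
Dividing by n and taking the root: √0.001712191 = 0.04138.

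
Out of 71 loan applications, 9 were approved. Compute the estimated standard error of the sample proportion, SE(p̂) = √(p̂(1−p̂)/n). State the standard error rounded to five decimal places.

SE = 0.03948

p̂ = 9/71 = 0.12676.
p̂(1−p̂) = 0.110692.
Dividing by n and taking the root: √0.001559042 = 0.03948.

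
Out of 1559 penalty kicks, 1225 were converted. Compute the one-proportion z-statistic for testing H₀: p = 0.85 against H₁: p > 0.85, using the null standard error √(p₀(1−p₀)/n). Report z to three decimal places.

z = -7.104

The sample proportion is 1225/1559 = 0.78576.
Under H₀, SE = √(p₀(1−p₀)/n) = √(0.85·0.15/1559) = √0.000081783 = 0.009043.
z = (p̂ − p₀)/SE = (0.78576 − 0.85)/0.009043 = -7.104.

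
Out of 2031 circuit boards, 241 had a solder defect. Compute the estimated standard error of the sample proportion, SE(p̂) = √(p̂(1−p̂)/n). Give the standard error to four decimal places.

SE = 0.0072

p̂ = 241/2031 = 0.11866.
p̂(1−p̂) = 0.104580.
Dividing by n and taking the root: √0.000051492 = 0.0072.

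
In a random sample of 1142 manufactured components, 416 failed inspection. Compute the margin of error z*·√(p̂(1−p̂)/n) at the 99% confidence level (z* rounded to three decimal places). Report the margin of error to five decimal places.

The sample proportion is 416/1142 = 0.36427.
SE = √(p̂(1−p̂)/n) = √(0.231578/1142) = 0.014240.
For 99% confidence, z* = 2.576.
Margin of error = z*·SE = 2.576 × 0.014240 = 0.03668.

ME = 0.03668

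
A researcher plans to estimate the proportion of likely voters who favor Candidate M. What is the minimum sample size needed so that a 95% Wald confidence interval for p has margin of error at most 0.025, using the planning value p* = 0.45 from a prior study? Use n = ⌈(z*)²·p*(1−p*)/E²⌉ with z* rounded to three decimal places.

n = 1522

For 95% confidence, z* = 1.960.
p*(1−p*) = 0.2475.
Required n before rounding: 3.841600 × 0.2475 / 0.025² = 1521.274.
⌈1521.274⌉ = 1522.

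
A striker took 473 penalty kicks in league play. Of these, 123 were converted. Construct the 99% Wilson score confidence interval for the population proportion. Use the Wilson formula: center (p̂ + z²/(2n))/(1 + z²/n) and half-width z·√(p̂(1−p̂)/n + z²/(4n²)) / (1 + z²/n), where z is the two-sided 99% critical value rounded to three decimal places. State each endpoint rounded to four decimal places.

Here p̂ = 123/473 = 0.26004 and z = 2.576 (z² = 6.635776).
1 + z²/n = 1.014029.
Center = (0.26004 + 0.007015)/1.014029 = 0.26336.
Radicand: p̂(1−p̂)/n + z²/(4n²) = 0.000406808 + 0.000007415 = 0.000414223.
Half-width = 2.576·√0.000414223/1.014029 = 0.05170.
So the interval runs from 0.2117 to 0.3151.

(0.2117, 0.3151)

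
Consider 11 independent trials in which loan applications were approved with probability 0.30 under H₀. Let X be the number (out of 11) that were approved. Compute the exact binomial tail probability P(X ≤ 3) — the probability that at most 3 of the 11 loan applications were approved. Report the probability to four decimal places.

P = 0.5696

X ~ Binomial(n=11, p=0.30).
P(X ≤ 3) = C(11,0)·0.30^0·0.70^11 + C(11,1)·0.30^1·0.70^10 + C(11,2)·0.30^2·0.70^9 + C(11,3)·0.30^3·0.70^8.
= 0.019773 + 0.093217 + 0.199750 + 0.256822 = 0.5696.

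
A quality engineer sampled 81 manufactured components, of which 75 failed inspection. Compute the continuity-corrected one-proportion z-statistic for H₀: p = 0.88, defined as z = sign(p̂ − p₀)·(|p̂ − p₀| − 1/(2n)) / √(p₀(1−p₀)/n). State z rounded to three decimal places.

z = 1.101

p̂ = 75/81 = 0.92593. p̂ − p₀ = 0.045926.
1/(2n) = 0.006173.
Corrected numerator: |0.045926| − 0.006173 = 0.039753.
Null standard error: √(0.88·0.12/81) = √0.001303704 = 0.036107.
z = (+)0.039753/0.036107 = 1.101.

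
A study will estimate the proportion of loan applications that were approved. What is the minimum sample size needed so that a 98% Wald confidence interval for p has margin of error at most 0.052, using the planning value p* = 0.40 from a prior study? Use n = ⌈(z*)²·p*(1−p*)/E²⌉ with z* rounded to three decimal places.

The 98% critical value is z* = 2.326.
p*(1−p*) = 0.40·0.60 = 0.2400.
Required n before rounding: 5.410276 × 0.2400 / 0.052² = 480.202.
Rounding up, n = 481.

n = 481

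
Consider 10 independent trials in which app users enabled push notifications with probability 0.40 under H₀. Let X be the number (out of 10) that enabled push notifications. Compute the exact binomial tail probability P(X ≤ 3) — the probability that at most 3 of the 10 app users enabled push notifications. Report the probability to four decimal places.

P = 0.3823

X is binomial with n = 10 and p = 0.40.
P(X ≤ 3) = C(10,0)·0.40^0·0.60^10 + C(10,1)·0.40^1·0.60^9 + C(10,2)·0.40^2·0.60^8 + C(10,3)·0.40^3·0.60^7.
= 0.006047 + 0.040311 + 0.120932 + 0.214991 = 0.3823.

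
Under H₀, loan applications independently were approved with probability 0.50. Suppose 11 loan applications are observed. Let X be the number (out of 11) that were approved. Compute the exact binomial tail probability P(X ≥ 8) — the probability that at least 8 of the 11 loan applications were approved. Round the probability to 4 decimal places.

X is binomial with n = 11 and p = 0.50.
P(X ≥ 8) = C(11,8)·0.50^8·0.50^3 + C(11,9)·0.50^9·0.50^2 + C(11,10)·0.50^10·0.50^1 + C(11,11)·0.50^11·0.50^0.
= 0.080566 + 0.026855 + 0.005371 + 0.000488 = 0.1133.

P = 0.1133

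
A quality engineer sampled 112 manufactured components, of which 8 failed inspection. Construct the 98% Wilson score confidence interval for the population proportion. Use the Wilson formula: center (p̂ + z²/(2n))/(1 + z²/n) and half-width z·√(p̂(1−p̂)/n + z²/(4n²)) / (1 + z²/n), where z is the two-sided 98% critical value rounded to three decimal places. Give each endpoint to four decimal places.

(0.0325, 0.1499)

p̂ = 8/112 = 0.07143; z = 2.326, so z² = 5.410276.
1 + z²/n = 1.048306.
Center = (0.07143 + 0.024153)/1.048306 = 0.09118.
Radicand: p̂(1−p̂)/n + z²/(4n²) = 0.000592201 + 0.000107826 = 0.000700027.
Half-width = z·√(radicand)/denom = 2.326·0.026458/1.048306 = 0.05871.
Interval: 0.09118 ± 0.05871 → (0.0325, 0.1499).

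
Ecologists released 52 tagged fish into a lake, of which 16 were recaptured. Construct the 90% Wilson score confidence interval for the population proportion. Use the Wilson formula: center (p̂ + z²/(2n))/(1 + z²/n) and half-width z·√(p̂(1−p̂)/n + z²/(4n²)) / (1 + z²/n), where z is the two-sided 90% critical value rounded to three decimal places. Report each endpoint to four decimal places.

(0.2141, 0.4203)

p̂ = 16/52 = 0.30769; z = 1.645, so z² = 2.706025.
1 + z²/n = 1.052039.
Center = (0.30769 + 0.026019)/1.052039 = 0.31720.
Radicand: p̂(1−p̂)/n + z²/(4n²) = 0.004096495 + 0.000250187 = 0.004346682.
Half-width = z·√(radicand)/denom = 1.645·0.065929/1.052039 = 0.10309.
Interval: 0.31720 ± 0.10309 → (0.2141, 0.4203).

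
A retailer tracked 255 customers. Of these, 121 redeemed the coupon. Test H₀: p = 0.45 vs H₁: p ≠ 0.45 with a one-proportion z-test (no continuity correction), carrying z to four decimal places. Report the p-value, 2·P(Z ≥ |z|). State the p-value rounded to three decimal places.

p̂ = 121/255 = 0.47451.
SE₀ = √(0.45·0.55/255) = 0.031154.
Test statistic (full precision, shown to 4 dp): z = (121/255 − 0.45)/SE₀ ≈ 0.7867.
p-value = 2·P(Z ≥ |z|) with z = 0.7867 → 0.431.

p-value = 0.431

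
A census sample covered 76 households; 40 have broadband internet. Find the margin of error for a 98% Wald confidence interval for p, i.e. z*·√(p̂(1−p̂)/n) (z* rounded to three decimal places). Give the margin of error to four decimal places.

ME = 0.1332

Sample proportion p̂ = 40/76 = 0.52632.
Standard error of p̂: √(0.249307/76) = √0.003280362 = 0.057274.
z* = 2.326 at the 98% level.
Margin of error = z*·SE = 2.326 × 0.057274 = 0.1332.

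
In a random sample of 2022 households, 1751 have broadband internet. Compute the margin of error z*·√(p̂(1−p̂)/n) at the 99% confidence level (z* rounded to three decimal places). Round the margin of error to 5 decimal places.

p̂ = 1751/2022 = 0.86597.
Standard error of p̂: √(0.116063/2022) = √0.000057400 = 0.007576.
The 99% critical value is z* = 2.576.
So ME = 0.01952.

ME = 0.01952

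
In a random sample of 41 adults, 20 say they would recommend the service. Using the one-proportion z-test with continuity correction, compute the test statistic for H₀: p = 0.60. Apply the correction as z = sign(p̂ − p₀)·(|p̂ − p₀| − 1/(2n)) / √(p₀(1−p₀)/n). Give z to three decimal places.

z = -1.307

The sample proportion is 20/41 = 0.48780. p̂ − p₀ = -0.112195.
Continuity correction 1/(2n) = 1/82 = 0.012195.
Corrected numerator: |-0.112195| − 0.012195 = 0.100000.
Null standard error: √(0.60·0.40/41) = √0.005853659 = 0.076509.
z = −0.100000/0.076509 = -1.307.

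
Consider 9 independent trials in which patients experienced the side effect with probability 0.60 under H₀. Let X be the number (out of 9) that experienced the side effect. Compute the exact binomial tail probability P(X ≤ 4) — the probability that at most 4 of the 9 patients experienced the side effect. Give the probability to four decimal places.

X ~ Binomial(n=9, p=0.60).
P(X ≤ 4) = Σ_{j=0}^{4} C(9,j)·0.60^j·0.40^{9−j}.
= 0.000262 + 0.003539 + 0.021234 + 0.074318 + 0.167215 = 0.2666.

P = 0.2666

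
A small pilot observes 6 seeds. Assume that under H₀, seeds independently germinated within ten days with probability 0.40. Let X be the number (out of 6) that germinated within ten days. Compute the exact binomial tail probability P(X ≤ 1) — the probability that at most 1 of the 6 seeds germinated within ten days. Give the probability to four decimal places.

P = 0.2333

X is binomial with n = 6 and p = 0.40.
P(X ≤ 1) = C(6,0)·0.40^0·0.60^6 + C(6,1)·0.40^1·0.60^5.
= 0.046656 + 0.186624 = 0.2333.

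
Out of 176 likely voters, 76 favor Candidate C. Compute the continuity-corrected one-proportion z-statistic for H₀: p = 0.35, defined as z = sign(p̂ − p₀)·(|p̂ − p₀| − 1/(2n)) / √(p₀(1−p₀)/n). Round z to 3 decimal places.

The sample proportion is 76/176 = 0.43182. p̂ − p₀ = 0.081818.
1/(2n) = 0.002841.
Corrected numerator: |0.081818| − 0.002841 = 0.078977.
SE₀ = √(0.35·0.65/176) = 0.035953.
z = +0.078977/0.035953 = 2.197.

z = 2.197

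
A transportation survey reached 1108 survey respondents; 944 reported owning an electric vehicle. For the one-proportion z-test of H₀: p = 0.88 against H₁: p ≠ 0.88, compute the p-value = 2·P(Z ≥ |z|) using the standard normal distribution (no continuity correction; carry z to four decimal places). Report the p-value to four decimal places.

p-value = 0.0041

With x = 944 successes in n = 1108, p̂ = 0.85199.
Under H₀, SE = √(p₀(1−p₀)/n) = √(0.88·0.12/1108) = √0.000095307 = 0.009763.
Test statistic (full precision, shown to 4 dp): z = (944/1108 − 0.88)/SE₀ ≈ -2.8696.
From the standard normal, 2·P(Z ≥ |z|) = 0.0041.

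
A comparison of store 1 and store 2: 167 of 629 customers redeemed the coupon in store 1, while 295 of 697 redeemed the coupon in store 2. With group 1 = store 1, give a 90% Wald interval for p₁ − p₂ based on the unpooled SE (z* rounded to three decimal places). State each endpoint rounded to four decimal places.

p̂₁ = 0.26550, p̂₂ = 0.42324, so the observed difference is -0.15774.
Unpooled SE = √(p̂₁(1−p̂₁)/n₁ + p̂₂(1−p̂₂)/n₂) = √(0.000310032 + 0.000350227) = 0.025696.
The 90% critical value is z* = 1.645. Margin = 1.645·0.025696 = 0.04227.
So the interval runs from -0.2000 to -0.1155.

(-0.2000, -0.1155)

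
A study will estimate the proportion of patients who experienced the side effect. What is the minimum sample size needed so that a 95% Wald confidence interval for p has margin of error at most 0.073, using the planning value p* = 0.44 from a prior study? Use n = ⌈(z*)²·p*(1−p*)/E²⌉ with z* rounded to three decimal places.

n = 178

For 95% confidence, z* = 1.960.
p*(1−p*) = 0.2464.
Required n before rounding: 3.841600 × 0.2464 / 0.073² = 177.626.
⌈177.626⌉ = 178.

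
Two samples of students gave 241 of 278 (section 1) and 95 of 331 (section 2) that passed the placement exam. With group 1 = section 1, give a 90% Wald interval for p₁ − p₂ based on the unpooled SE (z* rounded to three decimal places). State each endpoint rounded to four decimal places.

(0.5270, 0.6328)

p̂₁ = 241/278 = 0.86691, p̂₂ = 95/331 = 0.28701; p̂₁ − p̂₂ = 0.57990.
SE = √(0.000415035 + 0.000618232) = √0.001033267 = 0.032144.
The 90% critical value is z* = 1.645. Margin of error = 0.05288.
So the interval runs from 0.5270 to 0.6328.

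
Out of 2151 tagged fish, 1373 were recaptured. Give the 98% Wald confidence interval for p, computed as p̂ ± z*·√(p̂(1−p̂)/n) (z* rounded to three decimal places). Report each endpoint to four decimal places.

(0.6142, 0.6624)

With x = 1373 successes in n = 2151, p̂ = 0.63831.
Standard error of p̂: √(0.230871/2151) = √0.000107332 = 0.010360.
z* = 2.326 at the 98% level.
Margin = 2.326·0.010360 = 0.02410.
CI: 0.63831 ± 0.02410 = (0.6142, 0.6624).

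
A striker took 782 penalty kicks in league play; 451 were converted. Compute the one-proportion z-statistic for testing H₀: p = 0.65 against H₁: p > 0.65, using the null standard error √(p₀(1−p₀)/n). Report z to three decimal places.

The sample proportion is 451/782 = 0.57673.
Under H₀, SE = √(p₀(1−p₀)/n) = √(0.65·0.35/782) = √0.000290921 = 0.017056.
z = (0.57673 − 0.65)/0.017056 = -0.07327/0.017056 = -4.296.

z = -4.296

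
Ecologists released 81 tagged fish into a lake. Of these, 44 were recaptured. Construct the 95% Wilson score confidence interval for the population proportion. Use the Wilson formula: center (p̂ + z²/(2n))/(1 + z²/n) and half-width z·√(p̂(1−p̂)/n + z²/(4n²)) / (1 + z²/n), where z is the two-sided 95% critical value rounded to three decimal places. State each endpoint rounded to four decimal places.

p̂ = 44/81 = 0.54321; z = 1.960, so z² = 3.841600.
Denominator 1 + z²/n = 1 + 3.841600/81 = 1.047427.
Center = (0.54321 + 0.023714)/1.047427 = 0.54125.
Radicand: p̂(1−p̂)/n + z²/(4n²) = 0.003063369 + 0.000146380 = 0.003209749.
Half-width = z·√(radicand)/denom = 1.960·0.056655/1.047427 = 0.10602.
So the interval runs from 0.4352 to 0.6473.

(0.4352, 0.6473)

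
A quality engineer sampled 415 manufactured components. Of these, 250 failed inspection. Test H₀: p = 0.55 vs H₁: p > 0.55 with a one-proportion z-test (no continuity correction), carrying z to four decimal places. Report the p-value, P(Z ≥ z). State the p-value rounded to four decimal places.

p-value = 0.0159

The sample proportion is 250/415 = 0.60241.
SE₀ = √(0.55·0.45/415) = 0.024421.
Test statistic (full precision, shown to 4 dp): z = (250/415 − 0.55)/SE₀ ≈ 2.1461.
From the standard normal, P(Z ≥ z) = 0.0159.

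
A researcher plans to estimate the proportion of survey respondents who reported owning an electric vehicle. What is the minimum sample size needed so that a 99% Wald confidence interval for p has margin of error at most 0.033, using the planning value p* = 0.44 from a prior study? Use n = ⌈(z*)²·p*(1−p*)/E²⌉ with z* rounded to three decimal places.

The 99% critical value is z* = 2.576.
p*(1−p*) = 0.44·0.56 = 0.2464.
(z*)²·p*(1−p*)/E² = 6.635776·0.2464/0.001089 = 1501.428.
Rounding up, n = 1502.

n = 1502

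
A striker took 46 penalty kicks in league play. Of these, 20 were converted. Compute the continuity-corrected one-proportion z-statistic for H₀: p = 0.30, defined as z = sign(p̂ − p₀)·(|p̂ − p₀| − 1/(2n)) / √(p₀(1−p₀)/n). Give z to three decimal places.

Sample proportion p̂ = 20/46 = 0.43478. p̂ − p₀ = 0.134783.
Continuity correction 1/(2n) = 1/92 = 0.010870.
Corrected numerator: |0.134783| − 0.010870 = 0.123913.
Null standard error: √(0.30·0.70/46) = √0.004565217 = 0.067566.
z = (+)0.123913/0.067566 = 1.834.

z = 1.834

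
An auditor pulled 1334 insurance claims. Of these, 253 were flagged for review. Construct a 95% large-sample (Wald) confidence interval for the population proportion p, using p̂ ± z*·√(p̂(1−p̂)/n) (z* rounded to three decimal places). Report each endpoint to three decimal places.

With x = 253 successes in n = 1334, p̂ = 0.18966.
SE = √(p̂(1−p̂)/n) = √(0.153686/1334) = 0.010733.
z* = 1.960 at the 95% level.
Margin of error: 1.960 × 0.010733 = 0.02104.
CI: 0.18966 ± 0.02104 = (0.169, 0.211).

(0.169, 0.211)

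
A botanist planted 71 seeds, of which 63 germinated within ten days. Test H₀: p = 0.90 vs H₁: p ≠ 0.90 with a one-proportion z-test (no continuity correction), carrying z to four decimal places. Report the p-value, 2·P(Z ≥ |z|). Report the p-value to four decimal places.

p-value = 0.7218

Sample proportion p̂ = 63/71 = 0.88732.
SE₀ = √(0.90·0.10/71) = 0.035603.
z = (p̂ − p₀)/SE = (63/71 − 0.90)/0.035603 ≈ -0.3560.
From the standard normal, 2·P(Z ≥ |z|) = 0.7218.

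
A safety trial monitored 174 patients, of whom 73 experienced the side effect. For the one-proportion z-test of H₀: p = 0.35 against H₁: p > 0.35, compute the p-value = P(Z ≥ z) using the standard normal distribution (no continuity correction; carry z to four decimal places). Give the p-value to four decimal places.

p-value = 0.0272

With x = 73 successes in n = 174, p̂ = 0.41954.
SE₀ = √(0.35·0.65/174) = 0.036159.
z = (p̂ − p₀)/SE = (73/174 − 0.35)/0.036159 ≈ 1.9232.
From the standard normal, P(Z ≥ z) = 0.0272.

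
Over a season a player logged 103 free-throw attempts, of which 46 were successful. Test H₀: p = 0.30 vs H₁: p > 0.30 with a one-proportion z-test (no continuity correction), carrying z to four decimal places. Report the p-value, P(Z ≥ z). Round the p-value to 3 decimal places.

p-value = 0.001

Sample proportion p̂ = 46/103 = 0.44660.
Null standard error: √(0.30·0.70/103) = √0.002038835 = 0.045153.
z = (p̂ − p₀)/SE = (46/103 − 0.30)/0.045153 ≈ 3.2467.
From the standard normal, P(Z ≥ z) = 0.001.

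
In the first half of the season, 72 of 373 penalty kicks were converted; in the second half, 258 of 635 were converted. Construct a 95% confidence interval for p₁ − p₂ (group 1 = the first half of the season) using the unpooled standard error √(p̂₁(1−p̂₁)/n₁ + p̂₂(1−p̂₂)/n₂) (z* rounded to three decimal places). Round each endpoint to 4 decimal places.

p̂₁ = 0.19303, p̂₂ = 0.40630, so the observed difference is -0.21327.
Unpooled SE = √(p̂₁(1−p̂₁)/n₁ + p̂₂(1−p̂₂)/n₂) = √(0.000417612 + 0.000379874) = 0.028240.
The 95% critical value is z* = 1.960. Margin of error = 0.05535.
So the interval runs from -0.2686 to -0.1579.

(-0.2686, -0.1579)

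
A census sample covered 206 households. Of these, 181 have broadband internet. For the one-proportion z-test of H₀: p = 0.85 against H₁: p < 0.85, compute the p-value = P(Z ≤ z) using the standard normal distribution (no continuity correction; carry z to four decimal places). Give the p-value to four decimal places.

p-value = 0.8752

With x = 181 successes in n = 206, p̂ = 0.87864.
Under H₀, SE = √(p₀(1−p₀)/n) = √(0.85·0.15/206) = √0.000618932 = 0.024878.
z = (p̂ − p₀)/SE = (181/206 − 0.85)/0.024878 ≈ 1.1512.
From the standard normal, P(Z ≤ z) = 0.8752.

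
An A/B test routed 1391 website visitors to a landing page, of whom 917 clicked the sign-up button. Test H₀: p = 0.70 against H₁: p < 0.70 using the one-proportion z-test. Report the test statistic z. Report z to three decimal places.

z = -3.317

The sample proportion is 917/1391 = 0.65924.
SE₀ = √(0.70·0.30/1391) = 0.012287.
z = (0.65924 − 0.70)/0.012287 = -0.04076/0.012287 = -3.317.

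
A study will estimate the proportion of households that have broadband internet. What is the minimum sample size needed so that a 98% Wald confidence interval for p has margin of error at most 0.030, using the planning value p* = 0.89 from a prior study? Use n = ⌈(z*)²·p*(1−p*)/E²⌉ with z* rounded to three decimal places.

n = 589

z* = 2.326 at the 98% level.
p*(1−p*) = 0.89·0.11 = 0.0979.
(z*)²·p*(1−p*)/E² = 5.410276·0.0979/0.000900 = 588.518.
Rounding up, n = 589.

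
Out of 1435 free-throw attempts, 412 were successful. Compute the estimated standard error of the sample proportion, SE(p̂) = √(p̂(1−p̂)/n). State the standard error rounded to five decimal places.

SE = 0.01194

p̂ = 412/1435 = 0.28711.
p̂(1−p̂) = 0.204678.
Dividing by n and taking the root: √0.000142633 = 0.01194.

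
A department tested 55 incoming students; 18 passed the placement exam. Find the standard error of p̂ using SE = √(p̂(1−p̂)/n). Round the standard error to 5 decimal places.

SE = 0.06327

With x = 18 successes in n = 55, p̂ = 0.32727.
p̂(1−p̂) = 0.220164.
SE = √(0.220164/55) = √0.004002982 = 0.06327.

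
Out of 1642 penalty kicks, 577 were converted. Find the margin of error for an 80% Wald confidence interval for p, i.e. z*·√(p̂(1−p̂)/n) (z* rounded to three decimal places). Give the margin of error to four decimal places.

p̂ = 577/1642 = 0.35140.
Standard error of p̂: √(0.227918/1642) = √0.000138805 = 0.011782.
z* = 1.282 at the 80% level.
ME = 1.282·0.011782 = 0.0151.

ME = 0.0151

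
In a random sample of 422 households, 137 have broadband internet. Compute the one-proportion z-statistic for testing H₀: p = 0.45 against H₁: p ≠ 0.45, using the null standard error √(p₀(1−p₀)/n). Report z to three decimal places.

p̂ = 137/422 = 0.32464.
Under H₀, SE = √(p₀(1−p₀)/n) = √(0.45·0.55/422) = √0.000586493 = 0.024218.
z = (0.32464 − 0.45)/0.024218 = -0.12536/0.024218 = -5.176.

z = -5.176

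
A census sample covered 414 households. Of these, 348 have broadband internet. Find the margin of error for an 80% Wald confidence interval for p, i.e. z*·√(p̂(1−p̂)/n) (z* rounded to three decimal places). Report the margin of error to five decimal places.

ME = 0.02306

Sample proportion p̂ = 348/414 = 0.84058.
SE(p̂) = √(0.84058·0.15942/414) = 0.017991.
The 80% critical value is z* = 1.282.
ME = 1.282·0.017991 = 0.02306.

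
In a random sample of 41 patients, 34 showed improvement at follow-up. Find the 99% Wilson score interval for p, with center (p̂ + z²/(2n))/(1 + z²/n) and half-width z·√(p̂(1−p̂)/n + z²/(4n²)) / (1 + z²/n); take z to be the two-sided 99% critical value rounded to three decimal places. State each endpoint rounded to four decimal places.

(0.6357, 0.9311)

Here p̂ = 34/41 = 0.82927 and z = 2.576 (z² = 6.635776).
1 + z²/n = 1.161848.
Center = (0.82927 + 0.080924)/1.161848 = 0.78340.
Radicand: p̂(1−p̂)/n + z²/(4n²) = 0.003453229 + 0.000986879 = 0.004440108.
Half-width = 2.576·√0.004440108/1.161848 = 0.14774.
So the interval runs from 0.6357 to 0.9311.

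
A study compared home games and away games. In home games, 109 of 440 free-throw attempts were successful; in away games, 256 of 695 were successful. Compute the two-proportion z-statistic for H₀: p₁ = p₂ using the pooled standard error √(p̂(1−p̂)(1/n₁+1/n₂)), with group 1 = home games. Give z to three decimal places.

z = -4.239

p̂₁ = 109/440 = 0.24773, p̂₂ = 256/695 = 0.36835.
Pooling: p̂ = 365/1135 = 0.32159.
Pooled SE = √[0.2181684·0.00371158] ≈ 0.028456.
z = (p̂₁ − p̂₂)/SE = (0.24773 − 0.36835)/0.028456 = -0.12062/0.028456 = -4.239.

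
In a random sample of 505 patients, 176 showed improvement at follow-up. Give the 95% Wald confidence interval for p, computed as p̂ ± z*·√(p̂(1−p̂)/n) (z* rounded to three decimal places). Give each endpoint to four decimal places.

p̂ = 176/505 = 0.34851.
Standard error of p̂: √(0.227052/505) = √0.000449608 = 0.021204.
For 95% confidence, z* = 1.960.
Margin = 1.960·0.021204 = 0.04156.
So the interval runs from 0.3070 to 0.3901.

(0.3070, 0.3901)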